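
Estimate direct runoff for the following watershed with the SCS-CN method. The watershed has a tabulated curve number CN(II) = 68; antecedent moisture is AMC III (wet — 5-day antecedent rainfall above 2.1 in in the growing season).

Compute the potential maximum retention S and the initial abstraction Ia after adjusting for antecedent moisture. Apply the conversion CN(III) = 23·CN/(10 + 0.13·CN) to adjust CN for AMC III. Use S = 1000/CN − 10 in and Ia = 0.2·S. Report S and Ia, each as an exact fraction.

CN(III) from CN(II)=68: (23·68)/(10 + 0.13·68) = 39100/471 ≈ 83.015
Max retention: S = 1000/(39100/471) − 10 = 800/391 in (≈ 2.046 in)
Initial abstraction Ia = S/5 = (800/391)/5 = 160/391 ≈ 0.409 in

S = 800/391 in ≈ 2.046 in; Ia = 160/391 in ≈ 0.409 in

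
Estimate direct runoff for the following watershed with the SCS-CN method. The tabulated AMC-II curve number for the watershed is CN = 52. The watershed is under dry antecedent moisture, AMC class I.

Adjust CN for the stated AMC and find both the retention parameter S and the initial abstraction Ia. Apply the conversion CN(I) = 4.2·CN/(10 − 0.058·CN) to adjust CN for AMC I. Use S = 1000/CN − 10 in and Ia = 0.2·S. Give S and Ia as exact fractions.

Dry (AMC I): CN(I) = 4.2·52/(10 − 0.058·52) = (1092/5)/(873/125) = 9100/291 ≈ 31.271
Retention S: 1000/CN − 10 with CN=31.271 → S = 2000/91 ≈ 21.978 in
Initial abstraction Ia = S/5 = (2000/91)/5 = 400/91 ≈ 4.396 in

S = 2000/91 in ≈ 21.978 in; Ia = 400/91 in ≈ 4.396 in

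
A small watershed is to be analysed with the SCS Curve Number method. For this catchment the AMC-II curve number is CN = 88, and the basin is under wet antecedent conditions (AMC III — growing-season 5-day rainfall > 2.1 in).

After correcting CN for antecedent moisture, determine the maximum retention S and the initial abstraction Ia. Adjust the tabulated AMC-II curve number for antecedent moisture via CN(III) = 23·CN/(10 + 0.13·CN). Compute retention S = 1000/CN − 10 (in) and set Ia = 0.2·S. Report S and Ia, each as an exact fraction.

Wet (AMC III): CN(III) = 23·88/(10 + 0.13·88) = 2024/(536/25) = 6325/67 ≈ 94.403
Retention S: 1000/CN − 10 with CN=94.403 → S = 150/253 ≈ 0.593 in
Initial abstraction Ia = S/5 = (150/253)/5 = 30/253 ≈ 0.119 in

S = 150/253 in ≈ 0.593 in; Ia = 30/253 in ≈ 0.119 in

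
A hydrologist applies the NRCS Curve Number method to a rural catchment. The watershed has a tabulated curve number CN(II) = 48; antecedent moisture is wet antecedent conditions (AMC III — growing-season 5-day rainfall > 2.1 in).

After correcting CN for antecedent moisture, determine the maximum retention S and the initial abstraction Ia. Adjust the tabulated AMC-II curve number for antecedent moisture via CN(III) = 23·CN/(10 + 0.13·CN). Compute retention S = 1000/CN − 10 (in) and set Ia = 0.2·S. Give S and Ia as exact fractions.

S = 325/69 in ≈ 4.710 in; Ia = 65/69 in ≈ 0.942 in

Adjust CN=48 to AMC III: 23·48/(10 + 0.13·48) → 1104 ÷ (406/25) = 13800/203 ≈ 67.980
Max retention: S = 1000/(13800/203) − 10 = 325/69 in (≈ 4.710 in)
Initial abstraction Ia = S/5 = (325/69)/5 = 65/69 ≈ 0.942 in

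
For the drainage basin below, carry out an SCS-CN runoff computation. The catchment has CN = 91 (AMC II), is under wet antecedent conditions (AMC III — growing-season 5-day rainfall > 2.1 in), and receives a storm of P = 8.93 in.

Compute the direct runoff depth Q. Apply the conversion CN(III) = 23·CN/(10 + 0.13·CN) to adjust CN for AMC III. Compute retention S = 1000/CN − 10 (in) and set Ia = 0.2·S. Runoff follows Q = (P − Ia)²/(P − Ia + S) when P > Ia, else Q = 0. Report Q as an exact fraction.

Q = 3426382400401/406261555700 in ≈ 8.434 in

Wet (AMC III): CN(III) = 23·91/(10 + 0.13·91) = 2093/(2183/100) = 209300/2183 ≈ 95.877
Max retention: S = 1000/(209300/2183) − 10 = 900/2093 in (≈ 0.430 in)
Initial abstraction Ia = S/5 = (900/2093)/5 = 180/2093 ≈ 0.086 in
P − Ia = 8.930 − 0.086 = 1851049/209300 ≈ 8.844 in (> 0, runoff occurs)
Q: (1851049/209300)² ÷ (1941049/209300) = 3426382400401/406261555700 in (≈ 8.434 in)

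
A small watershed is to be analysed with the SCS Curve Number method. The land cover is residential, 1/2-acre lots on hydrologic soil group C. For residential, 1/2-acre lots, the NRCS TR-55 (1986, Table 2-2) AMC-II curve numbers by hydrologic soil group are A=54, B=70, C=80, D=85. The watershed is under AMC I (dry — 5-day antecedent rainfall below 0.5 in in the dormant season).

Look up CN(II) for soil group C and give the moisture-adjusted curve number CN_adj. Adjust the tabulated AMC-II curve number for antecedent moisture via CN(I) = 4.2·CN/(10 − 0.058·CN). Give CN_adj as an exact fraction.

CN_adj = 4200/67 ≈ 62.687

NRCS table: residential, 1/2-acre lots, soil group C → CN(II) = 80
CN(I) from CN(II)=80: (4.2·80)/(10 − 0.058·80) = 4200/67 ≈ 62.687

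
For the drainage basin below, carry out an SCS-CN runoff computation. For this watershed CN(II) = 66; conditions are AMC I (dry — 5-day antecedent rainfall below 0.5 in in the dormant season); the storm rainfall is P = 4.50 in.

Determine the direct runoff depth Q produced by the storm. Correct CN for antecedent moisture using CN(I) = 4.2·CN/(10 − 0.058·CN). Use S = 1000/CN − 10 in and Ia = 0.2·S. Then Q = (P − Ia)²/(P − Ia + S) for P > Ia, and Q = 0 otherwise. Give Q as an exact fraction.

Q = 8048569/27494082 in ≈ 0.293 in

Adjust CN=66 to AMC I: 4.2·66/(10 − 0.058·66) → (1386/5) ÷ (1543/250) = 69300/1543 ≈ 44.913
S = 1000/(69300/1543) − 10 = 8500/693 in ≈ 12.266 in
Ia = 0.2S: 0.2·12.266 = 2.453 in (exactly 1700/693)
P − Ia = 4.500 − 2.453 = 2837/1386 ≈ 2.047 in (> 0, runoff occurs)
Q = (2837/1386)²/((2837/1386) + 8500/693) = (8048569/1920996)/(19837/1386) = 8048569/27494082 in ≈ 0.293 in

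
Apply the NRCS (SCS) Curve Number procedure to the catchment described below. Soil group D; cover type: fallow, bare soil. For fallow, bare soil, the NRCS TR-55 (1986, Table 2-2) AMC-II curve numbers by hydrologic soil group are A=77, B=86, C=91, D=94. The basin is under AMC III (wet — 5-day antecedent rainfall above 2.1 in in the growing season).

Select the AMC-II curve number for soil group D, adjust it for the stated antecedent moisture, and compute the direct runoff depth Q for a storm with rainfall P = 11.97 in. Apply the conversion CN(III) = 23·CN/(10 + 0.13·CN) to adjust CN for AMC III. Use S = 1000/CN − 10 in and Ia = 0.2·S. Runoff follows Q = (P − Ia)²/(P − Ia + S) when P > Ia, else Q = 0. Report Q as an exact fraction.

Q = 552944411283/47490383900 in ≈ 11.643 in

NRCS table: fallow, bare soil, soil group D → CN(II) = 94
Adjust CN=94 to AMC III: 23·94/(10 + 0.13·94) → 2162 ÷ (1111/50) = 108100/1111 ≈ 97.300
S = 1000/(108100/1111) − 10 = 300/1081 in ≈ 0.278 in
Initial abstraction Ia = S/5 = (300/1081)/5 = 60/1081 ≈ 0.056 in
P − Ia = 11.970 − 0.056 = 1287957/108100 ≈ 11.914 in (> 0, runoff occurs)
Q = (1287957/108100)²/((1287957/108100) + 300/1081) = (1658833233849/11685610000)/(1317957/108100) = 552944411283/47490383900 in ≈ 11.643 in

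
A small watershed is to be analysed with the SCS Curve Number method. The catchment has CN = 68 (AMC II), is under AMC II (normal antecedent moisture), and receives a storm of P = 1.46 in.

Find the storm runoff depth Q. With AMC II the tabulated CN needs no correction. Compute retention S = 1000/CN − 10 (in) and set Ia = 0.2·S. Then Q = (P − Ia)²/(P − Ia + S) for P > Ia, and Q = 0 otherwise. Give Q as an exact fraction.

Q = 194481/3774850 in ≈ 0.052 in

AMC II — tabulated CN = 68 applies directly.
Retention S: 1000/CN − 10 with CN=68.000 → S = 80/17 ≈ 4.706 in
Initial abstraction Ia = S/5 = (80/17)/5 = 16/17 ≈ 0.941 in
Excess rainfall: 1.460 − 0.941 = 0.519 in; P > Ia so Q > 0
Runoff Q = (P−Ia)²/(P−Ia+S) = (0.519)²/(0.519+4.706) = 194481/3774850 ≈ 0.052 in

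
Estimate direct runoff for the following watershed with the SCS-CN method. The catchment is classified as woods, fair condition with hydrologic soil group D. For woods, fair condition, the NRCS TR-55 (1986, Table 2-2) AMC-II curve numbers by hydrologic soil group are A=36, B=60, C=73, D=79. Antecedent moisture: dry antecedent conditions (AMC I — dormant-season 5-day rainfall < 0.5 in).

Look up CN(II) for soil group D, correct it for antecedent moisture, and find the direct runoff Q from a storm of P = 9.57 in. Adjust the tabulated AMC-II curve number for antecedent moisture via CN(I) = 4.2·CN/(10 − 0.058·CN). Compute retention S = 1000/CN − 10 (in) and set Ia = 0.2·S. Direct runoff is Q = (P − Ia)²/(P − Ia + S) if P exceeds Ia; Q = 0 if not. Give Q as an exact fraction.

NRCS table: woods, fair condition, soil group D → CN(II) = 79
Dry (AMC I): CN(I) = 4.2·79/(10 − 0.058·79) = (1659/5)/(2709/500) = 7900/129 ≈ 61.240
Retention S: 1000/CN − 10 with CN=61.240 → S = 500/79 ≈ 6.329 in
Initial abstraction Ia = S/5 = (500/79)/5 = 100/79 ≈ 1.266 in
Excess rainfall: 9.570 − 1.266 = 8.304 in; P > Ia so Q > 0
Q = (65603/7900)²/((65603/7900) + 500/79) = (4303753609/62410000)/(115603/7900) = 4303753609/913263700 in ≈ 4.712 in

Q = 4303753609/913263700 in ≈ 4.712 in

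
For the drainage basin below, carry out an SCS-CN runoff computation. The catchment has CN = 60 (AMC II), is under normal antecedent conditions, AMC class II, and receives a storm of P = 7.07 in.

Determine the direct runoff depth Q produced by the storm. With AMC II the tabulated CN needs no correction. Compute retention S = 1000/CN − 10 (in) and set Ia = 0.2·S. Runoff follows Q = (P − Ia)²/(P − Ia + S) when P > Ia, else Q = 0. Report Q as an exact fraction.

Q = 2961841/1116300 in ≈ 2.653 in

CN(II) = 60; AMC II needs no correction.
Retention S: 1000/CN − 10 with CN=60.000 → S = 20/3 ≈ 6.667 in
Initial abstraction Ia = S/5 = (20/3)/5 = 4/3 ≈ 1.333 in
P − Ia = 7.070 − 1.333 = 1721/300 ≈ 5.737 in (> 0, runoff occurs)
Q: (1721/300)² ÷ (3721/300) = 2961841/1116300 in (≈ 2.653 in)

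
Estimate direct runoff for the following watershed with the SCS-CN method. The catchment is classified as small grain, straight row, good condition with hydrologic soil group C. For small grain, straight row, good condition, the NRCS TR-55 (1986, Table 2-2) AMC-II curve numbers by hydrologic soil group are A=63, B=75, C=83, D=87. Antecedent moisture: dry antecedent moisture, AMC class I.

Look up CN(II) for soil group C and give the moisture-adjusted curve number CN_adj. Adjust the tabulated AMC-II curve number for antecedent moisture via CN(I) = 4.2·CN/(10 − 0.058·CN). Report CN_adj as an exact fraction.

NRCS table: small grain, straight row, good condition, soil group C → CN(II) = 83
Adjust CN=83 to AMC I: 4.2·83/(10 − 0.058·83) → (1743/5) ÷ (2593/500) = 174300/2593 ≈ 67.219

CN_adj = 174300/2593 ≈ 67.219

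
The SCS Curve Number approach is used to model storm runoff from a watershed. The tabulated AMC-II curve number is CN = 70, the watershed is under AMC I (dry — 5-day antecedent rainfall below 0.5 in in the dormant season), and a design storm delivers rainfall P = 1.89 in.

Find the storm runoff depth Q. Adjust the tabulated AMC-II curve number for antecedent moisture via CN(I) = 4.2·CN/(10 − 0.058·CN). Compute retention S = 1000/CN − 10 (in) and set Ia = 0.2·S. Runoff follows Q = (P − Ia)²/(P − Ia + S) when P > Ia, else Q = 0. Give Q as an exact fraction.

Q = 0 in ≈ 0.000 in

Dry (AMC I): CN(I) = 4.2·70/(10 − 0.058·70) = 294/(297/50) = 4900/99 ≈ 49.495
S = 1000/(4900/99) − 10 = 500/49 in ≈ 10.204 in
Initial abstraction Ia = S/5 = (500/49)/5 = 100/49 ≈ 2.041 in
P = 1.890 ≤ Ia = 2.041 in: entire storm abstracted, Q = 0.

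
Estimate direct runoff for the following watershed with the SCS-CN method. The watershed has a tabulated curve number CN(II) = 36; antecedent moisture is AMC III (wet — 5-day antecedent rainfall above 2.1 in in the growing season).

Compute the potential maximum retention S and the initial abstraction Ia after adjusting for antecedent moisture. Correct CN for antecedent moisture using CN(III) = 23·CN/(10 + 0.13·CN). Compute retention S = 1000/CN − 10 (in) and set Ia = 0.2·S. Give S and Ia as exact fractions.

Wet (AMC III): CN(III) = 23·36/(10 + 0.13·36) = 828/(367/25) = 20700/367 ≈ 56.403
Max retention: S = 1000/(20700/367) − 10 = 1600/207 in (≈ 7.729 in)
Ia = 0.2·(1600/207) = 320/207 in ≈ 1.546 in

S = 1600/207 in ≈ 7.729 in; Ia = 320/207 in ≈ 1.546 in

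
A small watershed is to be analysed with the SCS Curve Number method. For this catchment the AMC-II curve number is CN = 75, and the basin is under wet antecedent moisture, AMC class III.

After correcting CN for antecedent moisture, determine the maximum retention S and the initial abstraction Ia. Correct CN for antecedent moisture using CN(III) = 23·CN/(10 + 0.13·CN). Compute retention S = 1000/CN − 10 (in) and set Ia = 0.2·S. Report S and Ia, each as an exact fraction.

CN(III) from CN(II)=75: (23·75)/(10 + 0.13·75) = 6900/79 ≈ 87.342
Retention S: 1000/CN − 10 with CN=87.342 → S = 100/69 ≈ 1.449 in
Initial abstraction Ia = S/5 = (100/69)/5 = 20/69 ≈ 0.290 in

S = 100/69 in ≈ 1.449 in; Ia = 20/69 in ≈ 0.290 in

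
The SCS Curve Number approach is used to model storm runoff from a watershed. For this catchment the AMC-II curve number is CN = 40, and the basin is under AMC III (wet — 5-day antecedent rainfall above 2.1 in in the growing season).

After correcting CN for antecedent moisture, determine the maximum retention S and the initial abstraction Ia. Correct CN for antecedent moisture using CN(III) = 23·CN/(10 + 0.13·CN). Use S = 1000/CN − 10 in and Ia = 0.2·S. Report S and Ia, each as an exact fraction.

S = 150/23 in ≈ 6.522 in; Ia = 30/23 in ≈ 1.304 in

CN(III) from CN(II)=40: (23·40)/(10 + 0.13·40) = 1150/19 ≈ 60.526
Retention S: 1000/CN − 10 with CN=60.526 → S = 150/23 ≈ 6.522 in
Initial abstraction Ia = S/5 = (150/23)/5 = 30/23 ≈ 1.304 in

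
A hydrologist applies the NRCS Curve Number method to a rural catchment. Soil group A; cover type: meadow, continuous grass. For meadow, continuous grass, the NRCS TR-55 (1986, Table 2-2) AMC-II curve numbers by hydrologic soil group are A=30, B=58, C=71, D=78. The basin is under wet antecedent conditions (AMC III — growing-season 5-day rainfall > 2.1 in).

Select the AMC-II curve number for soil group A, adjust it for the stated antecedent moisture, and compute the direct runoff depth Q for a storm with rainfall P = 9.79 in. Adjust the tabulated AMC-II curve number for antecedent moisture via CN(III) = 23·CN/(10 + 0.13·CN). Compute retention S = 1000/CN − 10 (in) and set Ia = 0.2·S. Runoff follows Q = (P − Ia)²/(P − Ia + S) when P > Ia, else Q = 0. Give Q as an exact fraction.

Q = 2867709601/852501900 in ≈ 3.364 in

NRCS table: meadow, continuous grass, soil group A → CN(II) = 30
CN(III) from CN(II)=30: (23·30)/(10 + 0.13·30) = 6900/139 ≈ 49.640
Max retention: S = 1000/(6900/139) − 10 = 700/69 in (≈ 10.145 in)
Ia = 0.2S: 0.2·10.145 = 2.029 in (exactly 140/69)
Since P=9.790 > Ia=2.029: effective rainfall P−Ia = 53551/6900 in
Runoff Q = (P−Ia)²/(P−Ia+S) = (7.761)²/(7.761+10.145) = 2867709601/852501900 ≈ 3.364 in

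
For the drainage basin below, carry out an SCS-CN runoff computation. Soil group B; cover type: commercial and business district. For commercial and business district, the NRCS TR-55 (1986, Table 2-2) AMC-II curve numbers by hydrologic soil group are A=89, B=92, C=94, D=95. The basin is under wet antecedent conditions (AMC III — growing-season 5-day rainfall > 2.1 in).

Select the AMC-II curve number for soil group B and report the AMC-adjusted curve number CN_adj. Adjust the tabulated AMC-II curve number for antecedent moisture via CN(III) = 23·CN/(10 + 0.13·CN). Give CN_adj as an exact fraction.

CN_adj = 52900/549 ≈ 96.357

NRCS table: commercial and business district, soil group B → CN(II) = 92
Wet (AMC III): CN(III) = 23·92/(10 + 0.13·92) = 2116/(549/25) = 52900/549 ≈ 96.357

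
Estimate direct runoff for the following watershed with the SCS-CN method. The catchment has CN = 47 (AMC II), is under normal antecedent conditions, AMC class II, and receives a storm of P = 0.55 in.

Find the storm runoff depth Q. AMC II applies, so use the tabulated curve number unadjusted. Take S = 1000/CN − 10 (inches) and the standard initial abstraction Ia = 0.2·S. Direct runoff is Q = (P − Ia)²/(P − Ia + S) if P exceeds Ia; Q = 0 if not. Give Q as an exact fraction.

Q = 0 in ≈ 0.000 in

Average conditions: CN = 47 (no AMC adjustment).
Retention S: 1000/CN − 10 with CN=47.000 → S = 530/47 ≈ 11.277 in
Ia = 0.2S: 0.2·11.277 = 2.255 in (exactly 106/47)
P = 0.550 ≤ Ia = 2.255 in: entire storm abstracted, Q = 0.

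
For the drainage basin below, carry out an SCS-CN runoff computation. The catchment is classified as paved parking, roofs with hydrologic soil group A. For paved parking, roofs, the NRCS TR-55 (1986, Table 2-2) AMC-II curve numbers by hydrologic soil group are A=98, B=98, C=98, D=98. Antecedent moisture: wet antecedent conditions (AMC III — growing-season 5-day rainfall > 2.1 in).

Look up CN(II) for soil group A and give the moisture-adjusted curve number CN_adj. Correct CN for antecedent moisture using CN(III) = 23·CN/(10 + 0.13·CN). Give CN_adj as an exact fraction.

CN_adj = 112700/1137 ≈ 99.120

NRCS table: paved parking, roofs, soil group A → CN(II) = 98
Wet (AMC III): CN(III) = 23·98/(10 + 0.13·98) = 2254/(1137/50) = 112700/1137 ≈ 99.120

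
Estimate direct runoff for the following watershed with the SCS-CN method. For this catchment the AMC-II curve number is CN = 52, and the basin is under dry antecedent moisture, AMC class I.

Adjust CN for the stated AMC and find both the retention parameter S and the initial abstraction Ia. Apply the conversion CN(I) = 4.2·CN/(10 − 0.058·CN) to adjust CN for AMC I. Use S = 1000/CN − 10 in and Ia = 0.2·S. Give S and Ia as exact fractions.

CN(I) from CN(II)=52: (4.2·52)/(10 − 0.058·52) = 9100/291 ≈ 31.271
S = 1000/(9100/291) − 10 = 2000/91 in ≈ 21.978 in
Ia = 0.2·(2000/91) = 400/91 in ≈ 4.396 in

S = 2000/91 in ≈ 21.978 in; Ia = 400/91 in ≈ 4.396 in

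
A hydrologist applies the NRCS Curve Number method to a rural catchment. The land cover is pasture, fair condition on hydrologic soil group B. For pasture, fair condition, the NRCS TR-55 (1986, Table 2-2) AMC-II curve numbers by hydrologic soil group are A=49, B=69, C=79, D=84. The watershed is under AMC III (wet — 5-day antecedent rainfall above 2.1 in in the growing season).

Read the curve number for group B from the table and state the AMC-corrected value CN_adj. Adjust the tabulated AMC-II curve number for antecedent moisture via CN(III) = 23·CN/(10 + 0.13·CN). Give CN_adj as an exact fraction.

NRCS table: pasture, fair condition, soil group B → CN(II) = 69
CN(III) from CN(II)=69: (23·69)/(10 + 0.13·69) = 158700/1897 ≈ 83.658

CN_adj = 158700/1897 ≈ 83.658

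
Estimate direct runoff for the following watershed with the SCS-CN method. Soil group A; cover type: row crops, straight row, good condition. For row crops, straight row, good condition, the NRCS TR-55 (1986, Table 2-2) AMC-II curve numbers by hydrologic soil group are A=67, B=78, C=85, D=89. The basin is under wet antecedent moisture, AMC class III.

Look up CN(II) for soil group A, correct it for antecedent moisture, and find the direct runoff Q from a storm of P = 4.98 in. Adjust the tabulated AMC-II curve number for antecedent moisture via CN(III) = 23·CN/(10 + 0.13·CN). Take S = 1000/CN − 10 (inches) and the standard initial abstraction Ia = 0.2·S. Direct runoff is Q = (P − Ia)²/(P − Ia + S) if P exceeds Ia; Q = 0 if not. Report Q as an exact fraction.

NRCS table: row crops, straight row, good condition, soil group A → CN(II) = 67
CN(III) from CN(II)=67: (23·67)/(10 + 0.13·67) = 154100/1871 ≈ 82.362
S = 1000/(154100/1871) − 10 = 3300/1541 in ≈ 2.141 in
Ia = 0.2S: 0.2·2.141 = 0.428 in (exactly 660/1541)
Since P=4.980 > Ia=0.428: effective rainfall P−Ia = 350709/77050 in
Runoff Q = (P−Ia)²/(P−Ia+S) = (4.552)²/(4.552+2.141) = 13666311409/4415042050 ≈ 3.095 in

Q = 13666311409/4415042050 in ≈ 3.095 in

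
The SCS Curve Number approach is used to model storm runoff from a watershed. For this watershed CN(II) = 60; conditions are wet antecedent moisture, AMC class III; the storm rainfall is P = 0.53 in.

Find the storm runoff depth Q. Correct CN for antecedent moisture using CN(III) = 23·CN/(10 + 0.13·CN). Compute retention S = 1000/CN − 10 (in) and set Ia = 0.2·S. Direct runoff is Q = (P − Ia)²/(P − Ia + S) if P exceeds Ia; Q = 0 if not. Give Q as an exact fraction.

Q = 0 in ≈ 0.000 in

Wet (AMC III): CN(III) = 23·60/(10 + 0.13·60) = 1380/(89/5) = 6900/89 ≈ 77.528
Retention S: 1000/CN − 10 with CN=77.528 → S = 200/69 ≈ 2.899 in
Ia = 0.2S: 0.2·2.899 = 0.580 in (exactly 40/69)
P = 0.530 ≤ Ia = 0.580 in: entire storm abstracted, Q = 0.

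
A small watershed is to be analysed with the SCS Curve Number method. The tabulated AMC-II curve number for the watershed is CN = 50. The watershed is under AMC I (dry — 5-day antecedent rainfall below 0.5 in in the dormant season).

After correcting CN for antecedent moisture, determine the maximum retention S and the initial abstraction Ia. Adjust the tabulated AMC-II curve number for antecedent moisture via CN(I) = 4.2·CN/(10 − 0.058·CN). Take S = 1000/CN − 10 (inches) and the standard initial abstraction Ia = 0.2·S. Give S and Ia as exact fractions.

S = 500/21 in ≈ 23.810 in; Ia = 100/21 in ≈ 4.762 in

CN(I) from CN(II)=50: (4.2·50)/(10 − 0.058·50) = 2100/71 ≈ 29.577
S = 1000/(2100/71) − 10 = 500/21 in ≈ 23.810 in
Ia = 0.2S: 0.2·23.810 = 4.762 in (exactly 100/21)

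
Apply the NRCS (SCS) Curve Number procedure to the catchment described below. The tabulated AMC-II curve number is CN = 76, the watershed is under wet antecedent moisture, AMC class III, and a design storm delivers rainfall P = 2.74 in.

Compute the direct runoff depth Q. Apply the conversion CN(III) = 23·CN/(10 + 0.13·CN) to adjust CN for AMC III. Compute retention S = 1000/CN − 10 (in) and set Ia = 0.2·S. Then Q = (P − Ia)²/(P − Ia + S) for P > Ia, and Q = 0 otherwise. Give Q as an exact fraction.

Q = 2901869161/1832537650 in ≈ 1.584 in

Adjust CN=76 to AMC III: 23·76/(10 + 0.13·76) → 1748 ÷ (497/25) = 43700/497 ≈ 87.928
S = 1000/(43700/497) − 10 = 600/437 in ≈ 1.373 in
Ia = 0.2·(600/437) = 120/437 in ≈ 0.275 in
P − Ia = 2.740 − 0.275 = 53869/21850 ≈ 2.465 in (> 0, runoff occurs)
Runoff Q = (P−Ia)²/(P−Ia+S) = (2.465)²/(2.465+1.373) = 2901869161/1832537650 ≈ 1.584 in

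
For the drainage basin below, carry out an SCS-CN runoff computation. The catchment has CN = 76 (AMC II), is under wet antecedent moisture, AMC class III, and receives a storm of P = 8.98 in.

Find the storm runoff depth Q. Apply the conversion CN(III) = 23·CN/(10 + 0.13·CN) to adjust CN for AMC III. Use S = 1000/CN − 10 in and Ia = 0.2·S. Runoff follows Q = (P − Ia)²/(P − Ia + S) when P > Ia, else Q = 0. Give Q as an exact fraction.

Q = 36180985369/4811654050 in ≈ 7.519 in

Adjust CN=76 to AMC III: 23·76/(10 + 0.13·76) → 1748 ÷ (497/25) = 43700/497 ≈ 87.928
Retention S: 1000/CN − 10 with CN=87.928 → S = 600/437 ≈ 1.373 in
Ia = 0.2S: 0.2·1.373 = 0.275 in (exactly 120/437)
Since P=8.980 > Ia=0.275: effective rainfall P−Ia = 190213/21850 in
Runoff Q = (P−Ia)²/(P−Ia+S) = (8.705)²/(8.705+1.373) = 36180985369/4811654050 ≈ 7.519 in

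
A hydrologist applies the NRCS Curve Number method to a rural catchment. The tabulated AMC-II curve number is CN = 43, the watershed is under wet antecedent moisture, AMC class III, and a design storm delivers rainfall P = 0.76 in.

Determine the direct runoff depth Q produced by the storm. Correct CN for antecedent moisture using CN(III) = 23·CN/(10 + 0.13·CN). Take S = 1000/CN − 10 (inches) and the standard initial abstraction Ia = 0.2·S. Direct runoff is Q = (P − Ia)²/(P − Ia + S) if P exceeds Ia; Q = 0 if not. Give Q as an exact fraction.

Q = 0 in ≈ 0.000 in

Wet (AMC III): CN(III) = 23·43/(10 + 0.13·43) = 989/(1559/100) = 98900/1559 ≈ 63.438
S = 1000/(98900/1559) − 10 = 5700/989 in ≈ 5.763 in
Ia = 0.2S: 0.2·5.763 = 1.153 in (exactly 1140/989)
P = 0.760 ≤ Ia = 1.153 in: entire storm abstracted, Q = 0.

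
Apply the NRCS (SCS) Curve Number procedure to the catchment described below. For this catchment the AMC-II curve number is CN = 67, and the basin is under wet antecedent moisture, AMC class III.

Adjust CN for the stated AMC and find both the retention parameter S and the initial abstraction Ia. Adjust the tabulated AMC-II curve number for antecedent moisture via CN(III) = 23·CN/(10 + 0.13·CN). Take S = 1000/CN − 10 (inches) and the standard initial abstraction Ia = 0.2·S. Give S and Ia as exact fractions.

S = 3300/1541 in ≈ 2.141 in; Ia = 660/1541 in ≈ 0.428 in

Wet (AMC III): CN(III) = 23·67/(10 + 0.13·67) = 1541/(1871/100) = 154100/1871 ≈ 82.362
Retention S: 1000/CN − 10 with CN=82.362 → S = 3300/1541 ≈ 2.141 in
Ia = 0.2·(3300/1541) = 660/1541 in ≈ 0.428 in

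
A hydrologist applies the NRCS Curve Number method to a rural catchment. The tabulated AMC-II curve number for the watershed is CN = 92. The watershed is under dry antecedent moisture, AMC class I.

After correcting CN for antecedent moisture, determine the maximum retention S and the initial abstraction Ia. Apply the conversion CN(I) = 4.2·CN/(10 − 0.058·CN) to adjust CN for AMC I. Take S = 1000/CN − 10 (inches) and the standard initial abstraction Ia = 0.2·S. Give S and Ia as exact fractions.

Dry (AMC I): CN(I) = 4.2·92/(10 − 0.058·92) = (1932/5)/(583/125) = 48300/583 ≈ 82.847
Retention S: 1000/CN − 10 with CN=82.847 → S = 1000/483 ≈ 2.070 in
Initial abstraction Ia = S/5 = (1000/483)/5 = 200/483 ≈ 0.414 in

S = 1000/483 in ≈ 2.070 in; Ia = 200/483 in ≈ 0.414 in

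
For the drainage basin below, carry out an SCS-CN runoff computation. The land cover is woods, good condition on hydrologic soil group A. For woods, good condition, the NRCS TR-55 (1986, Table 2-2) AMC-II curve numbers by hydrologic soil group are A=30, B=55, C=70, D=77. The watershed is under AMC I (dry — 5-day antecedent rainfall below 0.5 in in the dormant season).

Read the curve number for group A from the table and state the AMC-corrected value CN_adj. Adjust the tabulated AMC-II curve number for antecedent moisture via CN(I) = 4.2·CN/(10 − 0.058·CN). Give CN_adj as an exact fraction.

CN_adj = 900/59 ≈ 15.254

NRCS table: woods, good condition, soil group A → CN(II) = 30
CN(I) from CN(II)=30: (4.2·30)/(10 − 0.058·30) = 900/59 ≈ 15.254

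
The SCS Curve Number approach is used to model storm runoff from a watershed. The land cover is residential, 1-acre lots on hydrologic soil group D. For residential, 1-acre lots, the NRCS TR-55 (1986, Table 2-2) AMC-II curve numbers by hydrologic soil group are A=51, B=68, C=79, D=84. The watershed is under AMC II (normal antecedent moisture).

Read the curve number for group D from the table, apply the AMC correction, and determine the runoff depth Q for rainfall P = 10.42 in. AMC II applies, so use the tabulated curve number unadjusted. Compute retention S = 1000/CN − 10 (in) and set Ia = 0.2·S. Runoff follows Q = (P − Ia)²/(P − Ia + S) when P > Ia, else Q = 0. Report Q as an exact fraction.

Q = 111112681/13168050 in ≈ 8.438 in

NRCS table: residential, 1-acre lots, soil group D → CN(II) = 84
CN(II) = 84; AMC II needs no correction.
S = 1000/84 − 10 = 40/21 in ≈ 1.905 in
Ia = 0.2S: 0.2·1.905 = 0.381 in (exactly 8/21)
P − Ia = 10.420 − 0.381 = 10541/1050 ≈ 10.039 in (> 0, runoff occurs)
Q: (10541/1050)² ÷ (12541/1050) = 111112681/13168050 in (≈ 8.438 in)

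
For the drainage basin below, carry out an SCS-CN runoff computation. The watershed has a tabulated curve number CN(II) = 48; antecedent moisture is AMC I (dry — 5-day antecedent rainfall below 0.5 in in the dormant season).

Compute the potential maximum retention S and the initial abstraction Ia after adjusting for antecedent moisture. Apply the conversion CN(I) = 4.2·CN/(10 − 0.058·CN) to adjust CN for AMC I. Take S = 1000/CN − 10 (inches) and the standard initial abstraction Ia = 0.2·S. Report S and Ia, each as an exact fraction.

S = 1625/63 in ≈ 25.794 in; Ia = 325/63 in ≈ 5.159 in

Adjust CN=48 to AMC I: 4.2·48/(10 − 0.058·48) → (1008/5) ÷ (902/125) = 12600/451 ≈ 27.938
Max retention: S = 1000/(12600/451) − 10 = 1625/63 in (≈ 25.794 in)
Initial abstraction Ia = S/5 = (1625/63)/5 = 325/63 ≈ 5.159 in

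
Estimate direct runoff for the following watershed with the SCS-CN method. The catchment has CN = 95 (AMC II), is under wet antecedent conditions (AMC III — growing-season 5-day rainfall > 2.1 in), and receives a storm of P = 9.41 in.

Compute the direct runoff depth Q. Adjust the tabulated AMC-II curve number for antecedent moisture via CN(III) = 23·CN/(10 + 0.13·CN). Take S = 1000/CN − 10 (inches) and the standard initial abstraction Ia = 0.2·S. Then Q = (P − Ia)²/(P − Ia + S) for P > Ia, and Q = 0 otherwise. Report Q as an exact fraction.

Adjust CN=95 to AMC III: 23·95/(10 + 0.13·95) → 2185 ÷ (447/20) = 43700/447 ≈ 97.763
Max retention: S = 1000/(43700/447) − 10 = 100/437 in (≈ 0.229 in)
Initial abstraction Ia = S/5 = (100/437)/5 = 20/437 ≈ 0.046 in
Since P=9.410 > Ia=0.046: effective rainfall P−Ia = 409217/43700 in
Runoff Q = (P−Ia)²/(P−Ia+S) = (9.364)²/(9.364+0.229) = 167458553089/18319782900 ≈ 9.141 in

Q = 167458553089/18319782900 in ≈ 9.141 in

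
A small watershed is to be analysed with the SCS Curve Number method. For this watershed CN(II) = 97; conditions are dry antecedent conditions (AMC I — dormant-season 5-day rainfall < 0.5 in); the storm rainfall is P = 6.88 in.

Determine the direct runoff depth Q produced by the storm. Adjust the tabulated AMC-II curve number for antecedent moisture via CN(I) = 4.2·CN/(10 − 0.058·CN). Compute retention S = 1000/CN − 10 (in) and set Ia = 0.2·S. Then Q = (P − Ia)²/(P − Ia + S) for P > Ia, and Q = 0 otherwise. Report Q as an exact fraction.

Q = 3265436736/538056575 in ≈ 6.069 in

CN(I) from CN(II)=97: (4.2·97)/(10 − 0.058·97) = 67900/729 ≈ 93.141
S = 1000/(67900/729) − 10 = 500/679 in ≈ 0.736 in
Ia = 0.2·(500/679) = 100/679 in ≈ 0.147 in
P − Ia = 6.880 − 0.147 = 114288/16975 ≈ 6.733 in (> 0, runoff occurs)
Runoff Q = (P−Ia)²/(P−Ia+S) = (6.733)²/(6.733+0.736) = 3265436736/538056575 ≈ 6.069 in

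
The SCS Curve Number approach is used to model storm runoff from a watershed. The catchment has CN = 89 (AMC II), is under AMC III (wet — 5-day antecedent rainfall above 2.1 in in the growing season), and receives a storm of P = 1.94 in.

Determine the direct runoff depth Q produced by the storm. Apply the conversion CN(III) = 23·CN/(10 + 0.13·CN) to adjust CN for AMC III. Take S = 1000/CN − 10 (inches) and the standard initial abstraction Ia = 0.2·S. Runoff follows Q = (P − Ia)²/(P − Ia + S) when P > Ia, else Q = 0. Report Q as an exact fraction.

Wet (AMC III): CN(III) = 23·89/(10 + 0.13·89) = 2047/(2157/100) = 204700/2157 ≈ 94.900
Max retention: S = 1000/(204700/2157) − 10 = 1100/2047 in (≈ 0.537 in)
Initial abstraction Ia = S/5 = (1100/2047)/5 = 220/2047 ≈ 0.107 in
Since P=1.940 > Ia=0.107: effective rainfall P−Ia = 187559/102350 in
Runoff Q = (P−Ia)²/(P−Ia+S) = (1.833)²/(1.833+0.537) = 35178378481/24825913650 ≈ 1.417 in

Q = 35178378481/24825913650 in ≈ 1.417 in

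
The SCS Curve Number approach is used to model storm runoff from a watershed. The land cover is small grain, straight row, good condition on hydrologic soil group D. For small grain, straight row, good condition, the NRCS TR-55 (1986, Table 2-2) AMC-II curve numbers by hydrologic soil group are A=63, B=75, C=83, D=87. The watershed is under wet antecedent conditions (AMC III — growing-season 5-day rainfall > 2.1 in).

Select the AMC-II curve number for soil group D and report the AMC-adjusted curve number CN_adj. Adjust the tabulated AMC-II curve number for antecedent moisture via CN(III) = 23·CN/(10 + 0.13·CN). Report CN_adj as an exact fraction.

NRCS table: small grain, straight row, good condition, soil group D → CN(II) = 87
Adjust CN=87 to AMC III: 23·87/(10 + 0.13·87) → 2001 ÷ (2131/100) = 200100/2131 ≈ 93.900

CN_adj = 200100/2131 ≈ 93.900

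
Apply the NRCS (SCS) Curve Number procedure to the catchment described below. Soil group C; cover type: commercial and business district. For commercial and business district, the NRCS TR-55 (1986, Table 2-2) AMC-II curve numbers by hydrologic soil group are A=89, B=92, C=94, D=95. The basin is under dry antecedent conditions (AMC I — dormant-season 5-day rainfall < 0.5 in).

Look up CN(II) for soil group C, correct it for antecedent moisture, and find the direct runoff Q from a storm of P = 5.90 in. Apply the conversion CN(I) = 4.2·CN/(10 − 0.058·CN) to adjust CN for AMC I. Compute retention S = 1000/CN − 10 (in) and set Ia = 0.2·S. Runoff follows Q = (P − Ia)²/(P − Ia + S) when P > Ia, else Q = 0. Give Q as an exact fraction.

NRCS table: commercial and business district, soil group C → CN(II) = 94
CN(I) from CN(II)=94: (4.2·94)/(10 − 0.058·94) = 32900/379 ≈ 86.807
S = 1000/(32900/379) − 10 = 500/329 in ≈ 1.520 in
Ia = 0.2·(500/329) = 100/329 in ≈ 0.304 in
Since P=5.900 > Ia=0.304: effective rainfall P−Ia = 18411/3290 in
Q = (18411/3290)²/((18411/3290) + 500/329) = (338964921/10824100)/(23411/3290) = 338964921/77022190 in ≈ 4.401 in

Q = 338964921/77022190 in ≈ 4.401 in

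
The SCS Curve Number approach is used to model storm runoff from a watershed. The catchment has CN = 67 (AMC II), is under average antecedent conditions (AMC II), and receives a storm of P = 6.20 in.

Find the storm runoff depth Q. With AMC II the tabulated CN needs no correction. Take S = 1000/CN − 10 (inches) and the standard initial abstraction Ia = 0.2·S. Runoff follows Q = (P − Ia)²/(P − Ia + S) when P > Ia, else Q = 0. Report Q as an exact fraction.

CN(II) = 67; AMC II needs no correction.
S = 1000/67 − 10 = 330/67 in ≈ 4.925 in
Ia = 0.2·(330/67) = 66/67 in ≈ 0.985 in
Since P=6.200 > Ia=0.985: effective rainfall P−Ia = 1747/335 in
Q = (1747/335)²/((1747/335) + 330/67) = (3052009/112225)/(3397/335) = 3052009/1137995 in ≈ 2.682 in

Q = 3052009/1137995 in ≈ 2.682 in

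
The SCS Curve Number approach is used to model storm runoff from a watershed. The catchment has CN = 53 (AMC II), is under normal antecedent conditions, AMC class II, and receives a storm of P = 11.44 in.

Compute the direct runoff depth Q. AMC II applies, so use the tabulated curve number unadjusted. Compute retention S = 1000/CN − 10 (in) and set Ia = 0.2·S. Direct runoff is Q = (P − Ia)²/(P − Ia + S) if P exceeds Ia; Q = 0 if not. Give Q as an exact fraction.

Q = 82022432/16269675 in ≈ 5.041 in

CN(II) = 53; AMC II needs no correction.
Retention S: 1000/CN − 10 with CN=53.000 → S = 470/53 ≈ 8.868 in
Ia = 0.2S: 0.2·8.868 = 1.774 in (exactly 94/53)
Excess rainfall: 11.440 − 1.774 = 9.666 in; P > Ia so Q > 0
Q: (12808/1325)² ÷ (24558/1325) = 82022432/16269675 in (≈ 5.041 in)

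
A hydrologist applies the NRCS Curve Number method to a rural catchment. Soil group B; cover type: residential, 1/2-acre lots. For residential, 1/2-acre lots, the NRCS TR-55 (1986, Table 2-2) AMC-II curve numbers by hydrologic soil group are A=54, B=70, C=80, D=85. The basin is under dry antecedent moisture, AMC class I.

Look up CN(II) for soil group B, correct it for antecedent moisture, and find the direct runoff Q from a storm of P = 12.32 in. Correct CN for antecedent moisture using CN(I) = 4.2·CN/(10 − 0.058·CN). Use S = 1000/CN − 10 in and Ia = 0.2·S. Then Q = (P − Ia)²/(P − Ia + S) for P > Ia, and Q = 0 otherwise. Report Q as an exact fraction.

NRCS table: residential, 1/2-acre lots, soil group B → CN(II) = 70
Dry (AMC I): CN(I) = 4.2·70/(10 − 0.058·70) = 294/(297/50) = 4900/99 ≈ 49.495
Max retention: S = 1000/(4900/99) − 10 = 500/49 in (≈ 10.204 in)
Ia = 0.2S: 0.2·10.204 = 2.041 in (exactly 100/49)
P − Ia = 12.320 − 2.041 = 12592/1225 ≈ 10.279 in (> 0, runoff occurs)
Q: (12592/1225)² ÷ (25092/1225) = 39639616/7684425 in (≈ 5.158 in)

Q = 39639616/7684425 in ≈ 5.158 in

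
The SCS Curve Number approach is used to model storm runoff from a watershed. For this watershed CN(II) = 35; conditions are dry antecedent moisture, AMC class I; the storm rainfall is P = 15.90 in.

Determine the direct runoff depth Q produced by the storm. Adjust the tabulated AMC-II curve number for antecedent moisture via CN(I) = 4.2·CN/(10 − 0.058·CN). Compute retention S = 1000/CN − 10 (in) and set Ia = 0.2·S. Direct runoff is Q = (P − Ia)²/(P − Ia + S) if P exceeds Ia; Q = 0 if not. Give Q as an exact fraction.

Q = 107599129/110798310 in ≈ 0.971 in

CN(I) from CN(II)=35: (4.2·35)/(10 − 0.058·35) = 14700/797 ≈ 18.444
Max retention: S = 1000/(14700/797) − 10 = 6500/147 in (≈ 44.218 in)
Initial abstraction Ia = S/5 = (6500/147)/5 = 1300/147 ≈ 8.844 in
Excess rainfall: 15.900 − 8.844 = 7.056 in; P > Ia so Q > 0
Q = (10373/1470)²/((10373/1470) + 6500/147) = (107599129/2160900)/(75373/1470) = 107599129/110798310 in ≈ 0.971 in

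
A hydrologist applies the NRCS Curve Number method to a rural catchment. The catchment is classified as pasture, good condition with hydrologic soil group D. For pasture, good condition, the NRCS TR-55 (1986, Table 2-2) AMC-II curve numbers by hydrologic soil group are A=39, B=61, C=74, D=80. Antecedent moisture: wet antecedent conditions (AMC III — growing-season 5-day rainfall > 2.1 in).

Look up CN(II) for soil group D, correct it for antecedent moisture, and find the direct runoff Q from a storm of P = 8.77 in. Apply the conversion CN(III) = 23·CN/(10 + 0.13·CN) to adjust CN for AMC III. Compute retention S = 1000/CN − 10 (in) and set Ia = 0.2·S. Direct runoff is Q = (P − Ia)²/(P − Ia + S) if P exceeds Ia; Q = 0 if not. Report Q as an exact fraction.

NRCS table: pasture, good condition, soil group D → CN(II) = 80
Adjust CN=80 to AMC III: 23·80/(10 + 0.13·80) → 1840 ÷ (102/5) = 4600/51 ≈ 90.196
S = 1000/(4600/51) − 10 = 25/23 in ≈ 1.087 in
Ia = 0.2S: 0.2·1.087 = 0.217 in (exactly 5/23)
P − Ia = 8.770 − 0.217 = 19671/2300 ≈ 8.553 in (> 0, runoff occurs)
Q: (19671/2300)² ÷ (22171/2300) = 386948241/50993300 in (≈ 7.588 in)

Q = 386948241/50993300 in ≈ 7.588 in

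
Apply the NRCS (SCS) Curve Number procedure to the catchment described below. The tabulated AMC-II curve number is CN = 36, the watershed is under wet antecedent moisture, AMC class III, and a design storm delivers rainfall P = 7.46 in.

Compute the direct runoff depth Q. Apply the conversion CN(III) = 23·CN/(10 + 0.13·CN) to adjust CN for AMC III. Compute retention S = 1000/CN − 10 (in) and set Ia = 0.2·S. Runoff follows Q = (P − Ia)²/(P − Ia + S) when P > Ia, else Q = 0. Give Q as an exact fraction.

Wet (AMC III): CN(III) = 23·36/(10 + 0.13·36) = 828/(367/25) = 20700/367 ≈ 56.403
Retention S: 1000/CN − 10 with CN=56.403 → S = 1600/207 ≈ 7.729 in
Ia = 0.2·(1600/207) = 320/207 in ≈ 1.546 in
P − Ia = 7.460 − 1.546 = 61211/10350 ≈ 5.914 in (> 0, runoff occurs)
Q: (61211/10350)² ÷ (141211/10350) = 3746786521/1461533850 in (≈ 2.564 in)

Q = 3746786521/1461533850 in ≈ 2.564 in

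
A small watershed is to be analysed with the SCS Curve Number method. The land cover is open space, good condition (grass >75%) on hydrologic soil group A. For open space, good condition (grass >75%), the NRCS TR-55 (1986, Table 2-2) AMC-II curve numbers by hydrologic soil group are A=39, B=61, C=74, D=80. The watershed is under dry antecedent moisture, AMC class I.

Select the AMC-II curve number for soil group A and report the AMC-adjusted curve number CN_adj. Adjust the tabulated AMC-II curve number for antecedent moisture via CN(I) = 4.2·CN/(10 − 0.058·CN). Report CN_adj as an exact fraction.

CN_adj = 81900/3869 ≈ 21.168

NRCS table: open space, good condition (grass >75%), soil group A → CN(II) = 39
Adjust CN=39 to AMC I: 4.2·39/(10 − 0.058·39) → (819/5) ÷ (3869/500) = 81900/3869 ≈ 21.168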